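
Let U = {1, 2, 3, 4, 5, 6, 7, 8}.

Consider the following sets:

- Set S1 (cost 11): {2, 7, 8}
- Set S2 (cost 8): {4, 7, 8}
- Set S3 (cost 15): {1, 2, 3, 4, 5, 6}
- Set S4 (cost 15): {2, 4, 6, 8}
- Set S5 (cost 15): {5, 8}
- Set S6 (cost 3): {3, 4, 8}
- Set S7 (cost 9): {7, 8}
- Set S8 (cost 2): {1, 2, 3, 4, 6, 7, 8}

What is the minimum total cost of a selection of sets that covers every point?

17

S5, S8 together cover every point (S5 ∪ S8 = {1, 2, 3, 4, 5, 6, 7, 8}); total cost 15 + 2 = 17.
No covering selection has total cost below 17.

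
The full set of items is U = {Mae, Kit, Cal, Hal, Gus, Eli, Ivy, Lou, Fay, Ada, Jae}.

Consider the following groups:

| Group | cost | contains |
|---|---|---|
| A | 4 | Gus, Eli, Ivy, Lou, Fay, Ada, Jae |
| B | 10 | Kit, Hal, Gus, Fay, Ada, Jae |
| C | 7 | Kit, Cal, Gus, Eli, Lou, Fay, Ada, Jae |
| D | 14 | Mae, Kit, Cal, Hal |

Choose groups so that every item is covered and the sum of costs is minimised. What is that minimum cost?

18

A, D together cover every item (A ∪ D = {Mae, Kit, Cal, Hal, Gus, Eli, Ivy, Lou, Fay, Ada, Jae}); total cost 4 + 14 = 18.
The greedy pick A, C, D costs 25; no covering selection beats 18.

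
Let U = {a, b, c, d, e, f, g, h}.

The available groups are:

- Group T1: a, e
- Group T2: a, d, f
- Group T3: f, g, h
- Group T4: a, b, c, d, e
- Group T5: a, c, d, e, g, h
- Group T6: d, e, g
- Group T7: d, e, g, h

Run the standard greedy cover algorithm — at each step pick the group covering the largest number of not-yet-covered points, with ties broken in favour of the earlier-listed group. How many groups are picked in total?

3

Greedy: pick T5 (covers 6 new) → pick T2 (covers 1 new) → pick T4 (covers 1 new). Total picks: 3.
(The true minimum cover uses only 2 groups, so greedy is not optimal here.)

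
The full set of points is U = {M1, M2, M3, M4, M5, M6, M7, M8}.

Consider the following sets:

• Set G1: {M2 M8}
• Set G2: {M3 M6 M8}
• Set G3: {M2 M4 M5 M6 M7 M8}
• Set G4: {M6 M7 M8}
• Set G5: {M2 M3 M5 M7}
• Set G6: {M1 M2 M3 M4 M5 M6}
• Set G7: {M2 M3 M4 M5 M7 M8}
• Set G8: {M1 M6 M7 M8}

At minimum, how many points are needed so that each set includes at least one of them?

The 2 points {M2, M6} hit every set.
No single point lies in every set, so at least 2 are needed and 2 is optimal.

2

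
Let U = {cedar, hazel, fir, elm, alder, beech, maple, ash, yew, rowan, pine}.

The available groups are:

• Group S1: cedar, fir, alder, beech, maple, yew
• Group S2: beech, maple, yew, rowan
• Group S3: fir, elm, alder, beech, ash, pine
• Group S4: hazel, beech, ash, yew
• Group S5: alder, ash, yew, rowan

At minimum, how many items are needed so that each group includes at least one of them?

The 2 items {alder, beech} hit every group.
No single item lies in every group, so at least 2 are needed and 2 is optimal.

2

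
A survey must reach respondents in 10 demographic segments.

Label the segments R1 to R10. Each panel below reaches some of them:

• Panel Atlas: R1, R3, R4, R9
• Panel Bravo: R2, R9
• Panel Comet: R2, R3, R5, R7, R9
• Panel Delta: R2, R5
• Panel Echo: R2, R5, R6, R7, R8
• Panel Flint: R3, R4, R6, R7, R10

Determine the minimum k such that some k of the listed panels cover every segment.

3

Take {Atlas, Echo, Flint}. Their union is {R1, R2, R3, R4, R5, R6, R7, R8, R9, R10}, which is all 10 segments.
Only Atlas contains R1, so Atlas is forced; the remaining 6 segments need at least 2 more panels (each remaining panel adds at most 5) — so at least 3 panels are needed, and 3 is optimal.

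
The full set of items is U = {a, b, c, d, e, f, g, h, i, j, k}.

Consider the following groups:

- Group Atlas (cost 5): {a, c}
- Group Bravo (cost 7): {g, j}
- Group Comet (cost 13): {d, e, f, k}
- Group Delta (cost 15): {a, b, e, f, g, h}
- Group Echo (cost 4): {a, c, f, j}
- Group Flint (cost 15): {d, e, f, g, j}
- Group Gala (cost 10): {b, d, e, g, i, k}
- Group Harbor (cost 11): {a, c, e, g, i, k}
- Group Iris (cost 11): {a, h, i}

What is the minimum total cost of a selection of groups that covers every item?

Echo, Gala, Iris together cover every item (Echo ∪ Gala ∪ Iris = {a, b, c, d, e, f, g, h, i, j, k}); total cost 4 + 10 + 11 = 25.
No covering selection has total cost below 25.

25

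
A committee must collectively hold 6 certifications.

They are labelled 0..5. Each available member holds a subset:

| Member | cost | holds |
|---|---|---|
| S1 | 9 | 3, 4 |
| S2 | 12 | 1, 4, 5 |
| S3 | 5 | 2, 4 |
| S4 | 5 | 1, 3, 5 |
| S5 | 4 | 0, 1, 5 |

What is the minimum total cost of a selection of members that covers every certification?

14

S3, S4, S5 together cover every certification (S3 ∪ S4 ∪ S5 = {0, 1, 2, 3, 4, 5}); total cost 5 + 5 + 4 = 14.
No covering selection has total cost below 14.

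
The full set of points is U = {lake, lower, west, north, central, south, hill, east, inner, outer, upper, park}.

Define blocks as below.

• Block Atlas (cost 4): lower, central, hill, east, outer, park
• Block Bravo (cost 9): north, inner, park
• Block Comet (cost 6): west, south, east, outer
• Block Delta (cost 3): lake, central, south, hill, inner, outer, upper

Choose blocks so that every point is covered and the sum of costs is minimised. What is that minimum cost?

Atlas, Bravo, Comet, Delta together cover every point (Atlas ∪ Bravo ∪ Comet ∪ Delta = {lake, lower, west, north, central, south, hill, east, inner, outer, upper, park}); total cost 4 + 9 + 6 + 3 = 22.
No covering selection has total cost below 22.

22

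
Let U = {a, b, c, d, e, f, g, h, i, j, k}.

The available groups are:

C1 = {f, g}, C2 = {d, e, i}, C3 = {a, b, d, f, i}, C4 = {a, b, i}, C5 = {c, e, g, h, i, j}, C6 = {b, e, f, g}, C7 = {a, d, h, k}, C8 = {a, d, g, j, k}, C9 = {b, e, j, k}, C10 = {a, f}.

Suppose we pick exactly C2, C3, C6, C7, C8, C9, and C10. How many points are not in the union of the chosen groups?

Union of C2, C3, C6, C7, C8, C9, C10 = {a, b, d, e, f, g, h, i, j, k}.
Not covered: c — 1 point.

1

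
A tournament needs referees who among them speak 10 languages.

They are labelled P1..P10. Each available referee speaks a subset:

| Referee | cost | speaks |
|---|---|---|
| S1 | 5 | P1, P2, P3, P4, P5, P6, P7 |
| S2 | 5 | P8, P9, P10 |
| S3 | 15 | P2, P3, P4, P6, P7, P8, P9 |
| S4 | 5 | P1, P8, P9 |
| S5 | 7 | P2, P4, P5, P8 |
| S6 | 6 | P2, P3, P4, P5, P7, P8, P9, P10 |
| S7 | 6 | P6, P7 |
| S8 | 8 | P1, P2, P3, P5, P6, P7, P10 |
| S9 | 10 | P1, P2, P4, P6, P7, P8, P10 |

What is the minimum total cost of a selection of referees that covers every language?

10

S1, S2 together cover every language (S1 ∪ S2 = {P1, P2, P3, P4, P5, P6, P7, P8, P9, P10}); total cost 5 + 5 = 10.
No covering selection has total cost below 10.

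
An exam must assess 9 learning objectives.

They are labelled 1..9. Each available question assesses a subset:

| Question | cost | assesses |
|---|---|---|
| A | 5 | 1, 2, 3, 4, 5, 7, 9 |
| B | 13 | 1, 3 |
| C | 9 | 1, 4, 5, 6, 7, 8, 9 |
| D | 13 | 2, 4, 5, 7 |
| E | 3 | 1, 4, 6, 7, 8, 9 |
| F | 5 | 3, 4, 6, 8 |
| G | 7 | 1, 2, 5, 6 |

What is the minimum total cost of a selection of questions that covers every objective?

A, E together cover every objective (A ∪ E = {1, 2, 3, 4, 5, 6, 7, 8, 9}); total cost 5 + 3 = 8.
No covering selection has total cost below 8.

8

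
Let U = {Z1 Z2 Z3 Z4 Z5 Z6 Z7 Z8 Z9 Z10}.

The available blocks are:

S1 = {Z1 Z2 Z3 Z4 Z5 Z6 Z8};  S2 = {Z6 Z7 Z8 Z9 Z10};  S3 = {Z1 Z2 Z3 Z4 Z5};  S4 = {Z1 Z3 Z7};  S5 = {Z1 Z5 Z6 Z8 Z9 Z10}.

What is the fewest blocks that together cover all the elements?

S1 and S2 together: S1 ∪ S2 = {Z1, Z2, Z3, Z4, Z5, Z6, Z7, Z8, Z9, Z10} — every element is covered.
No single block has all 10 elements (the largest, S1, has 7), so 2 is optimal.

2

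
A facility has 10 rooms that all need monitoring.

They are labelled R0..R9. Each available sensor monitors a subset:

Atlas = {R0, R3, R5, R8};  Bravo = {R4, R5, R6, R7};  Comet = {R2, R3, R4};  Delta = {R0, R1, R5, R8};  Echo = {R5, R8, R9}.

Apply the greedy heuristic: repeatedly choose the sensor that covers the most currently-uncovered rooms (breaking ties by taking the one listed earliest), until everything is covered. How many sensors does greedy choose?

Greedy: pick Atlas (covers 4 new) → pick Bravo (covers 3 new) → pick Comet (covers 1 new) → pick Delta (covers 1 new) → pick Echo (covers 1 new). Total picks: 5.
(The true minimum cover uses only 4 sensors, so greedy is not optimal here.)

5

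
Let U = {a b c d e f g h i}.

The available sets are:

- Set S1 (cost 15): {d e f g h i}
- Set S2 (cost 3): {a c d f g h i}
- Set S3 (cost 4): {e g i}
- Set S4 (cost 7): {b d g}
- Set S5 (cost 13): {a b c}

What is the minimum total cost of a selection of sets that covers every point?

S2, S3, S4 together cover every point (S2 ∪ S3 ∪ S4 = {a, b, c, d, e, f, g, h, i}); total cost 3 + 4 + 7 = 14.
No covering selection has total cost below 14.

14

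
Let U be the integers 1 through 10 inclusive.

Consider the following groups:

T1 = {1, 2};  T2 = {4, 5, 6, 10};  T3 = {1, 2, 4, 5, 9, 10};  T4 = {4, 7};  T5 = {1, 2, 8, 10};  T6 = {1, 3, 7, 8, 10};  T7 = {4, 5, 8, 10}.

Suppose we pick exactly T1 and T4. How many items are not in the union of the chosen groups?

Union of T1, T4 = {1, 2, 4, 7}.
Not covered: 3, 5, 6, 8, 9, 10 — 6 items.

6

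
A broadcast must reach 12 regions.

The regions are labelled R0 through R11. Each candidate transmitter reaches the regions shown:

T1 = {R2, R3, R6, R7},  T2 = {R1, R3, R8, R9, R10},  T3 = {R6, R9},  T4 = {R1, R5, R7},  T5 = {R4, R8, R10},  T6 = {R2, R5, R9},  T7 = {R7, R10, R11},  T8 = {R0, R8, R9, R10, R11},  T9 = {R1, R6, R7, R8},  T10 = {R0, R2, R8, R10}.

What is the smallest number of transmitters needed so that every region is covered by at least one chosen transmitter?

4

T1 and T4 and T5 and T8 together: T1 ∪ T4 ∪ T5 ∪ T8 = {R0, R1, R2, R3, R4, R5, R6, R7, R8, R9, R10, R11} — every region is covered.
Only T5 contains R4, so T5 is forced; the remaining 9 regions need at least 3 more transmitters (each remaining transmitter adds at most 4) — so at least 4 transmitters are needed, and 4 is optimal.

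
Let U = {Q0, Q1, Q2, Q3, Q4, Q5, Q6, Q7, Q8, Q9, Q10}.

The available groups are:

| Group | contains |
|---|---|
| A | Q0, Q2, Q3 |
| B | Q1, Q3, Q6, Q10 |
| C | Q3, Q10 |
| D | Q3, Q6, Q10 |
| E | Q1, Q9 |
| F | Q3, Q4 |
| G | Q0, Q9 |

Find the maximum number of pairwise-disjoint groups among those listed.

B, G are pairwise disjoint (B={Q1,Q3,Q6,Q10}; G={Q0,Q9}).
Every remaining group overlaps one of these, and no 3 of the listed groups are pairwise disjoint, so 2 is the maximum.

2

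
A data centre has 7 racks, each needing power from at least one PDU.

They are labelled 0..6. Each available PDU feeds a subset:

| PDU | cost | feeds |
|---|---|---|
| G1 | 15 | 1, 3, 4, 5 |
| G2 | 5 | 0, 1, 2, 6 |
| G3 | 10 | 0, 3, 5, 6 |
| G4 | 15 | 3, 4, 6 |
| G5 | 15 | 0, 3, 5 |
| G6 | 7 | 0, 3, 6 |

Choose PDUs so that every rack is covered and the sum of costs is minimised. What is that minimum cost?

G1, G2 together cover every rack (G1 ∪ G2 = {0, 1, 2, 3, 4, 5, 6}); total cost 15 + 5 = 20.
No covering selection has total cost below 20.

20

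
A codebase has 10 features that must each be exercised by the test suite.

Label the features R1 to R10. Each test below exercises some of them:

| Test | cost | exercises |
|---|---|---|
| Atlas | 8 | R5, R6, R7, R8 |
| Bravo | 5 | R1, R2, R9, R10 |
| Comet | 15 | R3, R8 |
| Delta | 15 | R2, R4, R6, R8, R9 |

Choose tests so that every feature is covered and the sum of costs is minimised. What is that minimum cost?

43

Atlas, Bravo, Comet, Delta together cover every feature (Atlas ∪ Bravo ∪ Comet ∪ Delta = {R1, R2, R3, R4, R5, R6, R7, R8, R9, R10}); total cost 8 + 5 + 15 + 15 = 43.
No covering selection has total cost below 43.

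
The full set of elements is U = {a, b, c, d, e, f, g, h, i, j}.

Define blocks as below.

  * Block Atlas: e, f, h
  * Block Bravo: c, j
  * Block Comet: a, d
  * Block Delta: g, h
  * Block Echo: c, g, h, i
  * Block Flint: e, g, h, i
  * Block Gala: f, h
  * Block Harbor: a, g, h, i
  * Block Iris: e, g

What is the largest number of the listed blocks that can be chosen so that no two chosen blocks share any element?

Bravo, Comet, Gala, Iris are pairwise disjoint (Bravo={c,j}; Comet={a,d}; Gala={f,h}; Iris={e,g}).
Every remaining block overlaps one of these, and no 5 of the listed blocks are pairwise disjoint, so 4 is the maximum.

4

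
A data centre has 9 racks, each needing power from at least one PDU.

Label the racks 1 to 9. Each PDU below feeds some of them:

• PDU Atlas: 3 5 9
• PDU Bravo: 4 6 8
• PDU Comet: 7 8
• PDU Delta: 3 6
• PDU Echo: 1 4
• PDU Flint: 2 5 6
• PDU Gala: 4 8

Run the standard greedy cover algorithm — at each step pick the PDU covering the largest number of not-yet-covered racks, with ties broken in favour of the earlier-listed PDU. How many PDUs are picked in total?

5

Greedy: pick Atlas (covers 3 new) → pick Bravo (covers 3 new) → pick Comet (covers 1 new) → pick Echo (covers 1 new) → pick Flint (covers 1 new). Total picks: 5.
(The true minimum cover uses only 4 PDUs, so greedy is not optimal here.)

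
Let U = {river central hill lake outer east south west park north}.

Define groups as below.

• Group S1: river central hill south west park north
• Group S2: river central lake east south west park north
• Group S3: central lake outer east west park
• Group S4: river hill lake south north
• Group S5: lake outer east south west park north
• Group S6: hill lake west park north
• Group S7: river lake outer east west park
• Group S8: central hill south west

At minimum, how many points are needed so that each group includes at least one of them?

Take H = {hill, park}. Each listed group contains at least one of these, so H is a hitting set of size 2.
No single point lies in every group, so at least 2 are needed and 2 is optimal.

2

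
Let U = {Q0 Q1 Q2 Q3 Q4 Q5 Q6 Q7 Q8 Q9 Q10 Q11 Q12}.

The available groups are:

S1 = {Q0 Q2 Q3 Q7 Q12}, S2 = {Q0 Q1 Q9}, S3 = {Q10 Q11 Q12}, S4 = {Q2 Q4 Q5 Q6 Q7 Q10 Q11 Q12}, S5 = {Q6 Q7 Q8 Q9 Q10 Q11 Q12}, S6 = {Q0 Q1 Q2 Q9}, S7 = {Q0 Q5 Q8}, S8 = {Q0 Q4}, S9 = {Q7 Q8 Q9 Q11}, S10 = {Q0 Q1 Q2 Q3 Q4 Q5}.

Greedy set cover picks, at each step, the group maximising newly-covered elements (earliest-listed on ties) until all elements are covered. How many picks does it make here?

4

Greedy: pick S4 (covers 8 new) → pick S2 (covers 3 new) → pick S1 (covers 1 new) → pick S5 (covers 1 new). Total picks: 4.
(The true minimum cover uses only 2 groups, so greedy is not optimal here.)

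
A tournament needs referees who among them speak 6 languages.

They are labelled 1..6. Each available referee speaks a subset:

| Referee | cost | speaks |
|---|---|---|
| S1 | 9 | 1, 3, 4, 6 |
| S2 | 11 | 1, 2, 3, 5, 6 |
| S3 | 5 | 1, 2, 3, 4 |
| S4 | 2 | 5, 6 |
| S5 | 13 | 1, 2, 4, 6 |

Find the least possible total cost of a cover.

7

S3, S4 together cover every language (S3 ∪ S4 = {1, 2, 3, 4, 5, 6}); total cost 5 + 2 = 7.
No covering selection has total cost below 7.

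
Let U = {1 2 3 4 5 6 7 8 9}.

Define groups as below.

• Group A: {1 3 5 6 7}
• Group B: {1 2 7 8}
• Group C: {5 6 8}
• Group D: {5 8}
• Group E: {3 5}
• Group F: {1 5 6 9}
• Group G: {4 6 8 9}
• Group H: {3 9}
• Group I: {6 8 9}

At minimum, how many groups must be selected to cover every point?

Take {A, B, G}. Their union is {1, 2, 3, 4, 5, 6, 7, 8, 9}, which is all 9 points.
Only B contains 2, so B is forced; the remaining 5 points need at least 2 more groups (each remaining group adds at most 3) — so at least 3 groups are needed, and 3 is optimal.

3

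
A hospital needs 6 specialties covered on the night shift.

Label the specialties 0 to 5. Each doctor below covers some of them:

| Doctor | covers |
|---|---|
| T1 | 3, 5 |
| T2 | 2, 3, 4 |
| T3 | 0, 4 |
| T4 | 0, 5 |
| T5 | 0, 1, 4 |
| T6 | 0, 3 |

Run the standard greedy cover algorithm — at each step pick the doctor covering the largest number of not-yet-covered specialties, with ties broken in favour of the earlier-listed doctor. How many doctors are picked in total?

3

Greedy: pick T2 (covers 3 new) → pick T4 (covers 2 new) → pick T5 (covers 1 new). Total picks: 3.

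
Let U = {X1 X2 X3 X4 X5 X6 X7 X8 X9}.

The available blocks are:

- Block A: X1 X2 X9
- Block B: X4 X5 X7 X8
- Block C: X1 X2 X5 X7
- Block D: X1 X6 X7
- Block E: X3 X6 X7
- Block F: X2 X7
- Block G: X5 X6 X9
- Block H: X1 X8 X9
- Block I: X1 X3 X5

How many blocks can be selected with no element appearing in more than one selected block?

F, H are pairwise disjoint (F={X2,X7}; H={X1,X8,X9}).
Every remaining block overlaps one of these, and no 3 of the listed blocks are pairwise disjoint, so 2 is the maximum.

2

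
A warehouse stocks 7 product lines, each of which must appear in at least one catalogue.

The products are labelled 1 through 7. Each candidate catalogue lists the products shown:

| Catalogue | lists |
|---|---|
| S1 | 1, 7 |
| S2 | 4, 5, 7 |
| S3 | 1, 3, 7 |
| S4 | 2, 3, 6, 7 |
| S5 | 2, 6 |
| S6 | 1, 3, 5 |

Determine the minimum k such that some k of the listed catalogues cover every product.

3

S1 and S2 and S4 together: S1 ∪ S2 ∪ S4 = {1, 2, 3, 4, 5, 6, 7} — every product is covered.
Only S2 contains 4, so S2 is forced; the remaining 4 products need at least 2 more catalogues (each remaining catalogue adds at most 3) — so at least 3 catalogues are needed, and 3 is optimal.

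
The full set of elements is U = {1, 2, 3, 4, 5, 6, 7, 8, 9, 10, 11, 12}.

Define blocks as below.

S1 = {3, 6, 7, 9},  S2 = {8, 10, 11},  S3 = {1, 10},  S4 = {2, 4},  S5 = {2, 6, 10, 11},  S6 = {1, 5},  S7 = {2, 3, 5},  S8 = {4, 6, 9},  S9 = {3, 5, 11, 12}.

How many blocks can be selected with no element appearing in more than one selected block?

S1, S2, S4, S6 are pairwise disjoint (S1={3,6,7,9}; S2={8,10,11}; S4={2,4}; S6={1,5}).
Every remaining block overlaps one of these, and no 5 of the listed blocks are pairwise disjoint, so 4 is the maximum.

4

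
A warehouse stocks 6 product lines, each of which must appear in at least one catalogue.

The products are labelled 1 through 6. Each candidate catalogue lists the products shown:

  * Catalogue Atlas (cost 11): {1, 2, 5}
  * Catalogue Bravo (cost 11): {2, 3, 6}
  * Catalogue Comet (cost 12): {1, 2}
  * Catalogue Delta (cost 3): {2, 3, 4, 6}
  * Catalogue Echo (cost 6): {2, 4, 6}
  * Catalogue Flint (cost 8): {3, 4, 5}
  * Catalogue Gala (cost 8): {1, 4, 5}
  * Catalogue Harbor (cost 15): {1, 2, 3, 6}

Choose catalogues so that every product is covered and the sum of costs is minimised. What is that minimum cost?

Delta, Gala together cover every product (Delta ∪ Gala = {1, 2, 3, 4, 5, 6}); total cost 3 + 8 = 11.
No covering selection has total cost below 11.

11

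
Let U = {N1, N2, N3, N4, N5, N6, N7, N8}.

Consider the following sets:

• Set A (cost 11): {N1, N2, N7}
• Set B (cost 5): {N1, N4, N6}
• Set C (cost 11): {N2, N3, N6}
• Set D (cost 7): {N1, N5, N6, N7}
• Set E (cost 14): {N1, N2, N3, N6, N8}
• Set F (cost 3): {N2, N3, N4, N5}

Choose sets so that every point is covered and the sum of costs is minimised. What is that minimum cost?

D, E, F together cover every point (D ∪ E ∪ F = {N1, N2, N3, N4, N5, N6, N7, N8}); total cost 7 + 14 + 3 = 24.
No covering selection has total cost below 24.

24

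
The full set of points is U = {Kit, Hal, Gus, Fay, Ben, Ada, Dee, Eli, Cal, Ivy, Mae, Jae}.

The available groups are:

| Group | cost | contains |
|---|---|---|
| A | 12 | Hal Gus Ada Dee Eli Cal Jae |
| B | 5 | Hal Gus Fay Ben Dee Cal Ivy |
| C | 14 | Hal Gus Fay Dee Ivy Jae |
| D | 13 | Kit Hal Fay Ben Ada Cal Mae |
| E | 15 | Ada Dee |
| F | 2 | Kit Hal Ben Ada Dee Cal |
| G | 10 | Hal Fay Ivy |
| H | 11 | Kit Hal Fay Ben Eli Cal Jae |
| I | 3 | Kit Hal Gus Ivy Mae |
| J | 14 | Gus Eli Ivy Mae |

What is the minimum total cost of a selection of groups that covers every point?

16

F, H, I together cover every point (F ∪ H ∪ I = {Kit, Hal, Gus, Fay, Ben, Ada, Dee, Eli, Cal, Ivy, Mae, Jae}); total cost 2 + 11 + 3 = 16.
No covering selection has total cost below 16.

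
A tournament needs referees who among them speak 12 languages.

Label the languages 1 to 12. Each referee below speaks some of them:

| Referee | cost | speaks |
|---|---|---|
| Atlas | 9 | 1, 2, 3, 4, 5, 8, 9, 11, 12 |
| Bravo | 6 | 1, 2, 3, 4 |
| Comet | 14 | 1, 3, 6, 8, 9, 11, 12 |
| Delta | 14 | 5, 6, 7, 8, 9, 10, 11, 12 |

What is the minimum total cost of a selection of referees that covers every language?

20

Bravo, Delta together cover every language (Bravo ∪ Delta = {1, 2, 3, 4, 5, 6, 7, 8, 9, 10, 11, 12}); total cost 6 + 14 = 20.
The greedy pick Atlas, Delta costs 23; no covering selection beats 20.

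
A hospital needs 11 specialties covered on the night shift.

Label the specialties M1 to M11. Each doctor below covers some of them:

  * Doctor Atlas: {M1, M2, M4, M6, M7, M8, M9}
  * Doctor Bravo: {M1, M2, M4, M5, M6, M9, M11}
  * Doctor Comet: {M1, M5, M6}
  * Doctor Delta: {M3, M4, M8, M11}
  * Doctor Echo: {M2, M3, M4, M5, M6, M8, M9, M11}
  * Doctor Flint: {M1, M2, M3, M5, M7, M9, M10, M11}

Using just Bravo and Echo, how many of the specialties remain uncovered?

Union of Bravo, Echo = {M1, M2, M3, M4, M5, M6, M8, M9, M11}.
Not covered: M7, M10 — 2 specialties.

2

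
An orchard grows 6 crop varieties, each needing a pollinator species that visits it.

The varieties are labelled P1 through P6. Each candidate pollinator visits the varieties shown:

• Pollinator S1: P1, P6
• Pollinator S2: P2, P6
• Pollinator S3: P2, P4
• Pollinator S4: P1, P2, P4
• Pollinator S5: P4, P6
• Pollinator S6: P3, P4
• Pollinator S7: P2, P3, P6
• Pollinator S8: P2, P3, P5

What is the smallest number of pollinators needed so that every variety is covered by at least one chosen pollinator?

S1 and S4 and S8 together: S1 ∪ S4 ∪ S8 = {P1, P2, P3, P4, P5, P6} — every variety is covered.
Only S8 contains P5, so S8 is forced; the remaining 3 varieties need at least 2 more pollinators (each remaining pollinator adds at most 2) — so at least 3 pollinators are needed, and 3 is optimal.

3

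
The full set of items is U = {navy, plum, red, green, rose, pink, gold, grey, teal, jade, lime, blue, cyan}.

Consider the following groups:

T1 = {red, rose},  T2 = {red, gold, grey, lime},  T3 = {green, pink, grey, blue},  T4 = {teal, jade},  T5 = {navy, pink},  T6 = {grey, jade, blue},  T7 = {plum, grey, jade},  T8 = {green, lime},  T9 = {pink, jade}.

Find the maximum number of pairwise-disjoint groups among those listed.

4

T1, T5, T7, T8 are pairwise disjoint (T1={red,rose}; T5={navy,pink}; T7={plum,grey,jade}; T8={green,lime}).
Every remaining group overlaps one of these, and no 5 of the listed groups are pairwise disjoint, so 4 is the maximum.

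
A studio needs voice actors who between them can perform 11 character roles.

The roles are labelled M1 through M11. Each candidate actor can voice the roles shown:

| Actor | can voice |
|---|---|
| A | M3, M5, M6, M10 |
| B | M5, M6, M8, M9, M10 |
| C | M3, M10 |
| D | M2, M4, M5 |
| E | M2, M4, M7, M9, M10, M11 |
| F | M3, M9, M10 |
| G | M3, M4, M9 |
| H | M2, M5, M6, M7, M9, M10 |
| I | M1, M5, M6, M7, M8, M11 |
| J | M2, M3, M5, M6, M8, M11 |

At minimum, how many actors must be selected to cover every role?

3

Take {D, F, I}. Their union is {M1, M2, M3, M4, M5, M6, M7, M8, M9, M10, M11}, which is all 11 roles.
Only I contains M1, so I is forced; the remaining 5 roles need at least 2 more actors (each remaining actor adds at most 4) — so at least 3 actors are needed, and 3 is optimal.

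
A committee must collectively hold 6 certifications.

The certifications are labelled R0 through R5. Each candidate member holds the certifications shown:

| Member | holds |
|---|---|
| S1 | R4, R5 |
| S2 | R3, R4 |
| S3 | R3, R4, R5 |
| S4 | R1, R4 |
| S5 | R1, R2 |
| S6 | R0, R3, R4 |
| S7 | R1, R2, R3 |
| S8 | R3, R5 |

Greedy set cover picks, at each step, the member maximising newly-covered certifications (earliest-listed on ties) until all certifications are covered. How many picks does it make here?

Greedy: pick S3 (covers 3 new) → pick S5 (covers 2 new) → pick S6 (covers 1 new). Total picks: 3.

3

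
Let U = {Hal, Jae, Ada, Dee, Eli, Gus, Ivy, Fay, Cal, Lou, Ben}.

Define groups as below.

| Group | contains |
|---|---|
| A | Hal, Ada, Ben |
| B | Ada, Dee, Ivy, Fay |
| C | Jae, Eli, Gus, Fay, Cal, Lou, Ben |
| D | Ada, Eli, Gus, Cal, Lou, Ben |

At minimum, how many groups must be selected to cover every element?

Take {A, B, C}. Their union is {Hal, Jae, Ada, Dee, Eli, Gus, Ivy, Fay, Cal, Lou, Ben}, which is all 11 elements.
Only A contains Hal, so A is forced; the remaining 8 elements need at least 2 more groups (each remaining group adds at most 6) — so at least 3 groups are needed, and 3 is optimal.

3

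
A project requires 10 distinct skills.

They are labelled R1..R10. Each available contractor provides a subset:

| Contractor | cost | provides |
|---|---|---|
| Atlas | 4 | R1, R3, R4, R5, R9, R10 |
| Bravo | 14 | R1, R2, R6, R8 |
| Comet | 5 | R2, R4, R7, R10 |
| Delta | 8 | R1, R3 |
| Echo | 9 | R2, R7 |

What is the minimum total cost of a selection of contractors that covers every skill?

Atlas, Bravo, Comet together cover every skill (Atlas ∪ Bravo ∪ Comet = {R1, R2, R3, R4, R5, R6, R7, R8, R9, R10}); total cost 4 + 14 + 5 = 23.
No covering selection has total cost below 23.

23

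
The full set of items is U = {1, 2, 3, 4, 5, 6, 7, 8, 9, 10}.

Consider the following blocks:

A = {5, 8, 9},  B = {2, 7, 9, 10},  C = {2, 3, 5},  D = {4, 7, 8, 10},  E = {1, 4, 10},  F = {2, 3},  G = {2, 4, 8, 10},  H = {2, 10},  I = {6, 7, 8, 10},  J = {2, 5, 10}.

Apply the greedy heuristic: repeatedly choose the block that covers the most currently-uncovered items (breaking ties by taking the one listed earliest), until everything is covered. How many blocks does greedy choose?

Greedy: pick B (covers 4 new) → pick A (covers 2 new) → pick E (covers 2 new) → pick C (covers 1 new) → pick I (covers 1 new). Total picks: 5.
(The true minimum cover uses only 4 blocks, so greedy is not optimal here.)

5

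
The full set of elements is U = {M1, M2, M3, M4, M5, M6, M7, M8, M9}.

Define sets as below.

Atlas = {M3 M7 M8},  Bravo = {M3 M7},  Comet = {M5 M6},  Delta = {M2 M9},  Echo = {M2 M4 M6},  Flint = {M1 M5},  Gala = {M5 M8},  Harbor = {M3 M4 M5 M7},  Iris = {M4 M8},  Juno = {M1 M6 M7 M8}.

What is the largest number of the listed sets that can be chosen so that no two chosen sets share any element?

Bravo, Delta, Flint, Iris are pairwise disjoint (Bravo={M3,M7}; Delta={M2,M9}; Flint={M1,M5}; Iris={M4,M8}).
Every remaining set overlaps one of these, and no 5 of the listed sets are pairwise disjoint, so 4 is the maximum.

4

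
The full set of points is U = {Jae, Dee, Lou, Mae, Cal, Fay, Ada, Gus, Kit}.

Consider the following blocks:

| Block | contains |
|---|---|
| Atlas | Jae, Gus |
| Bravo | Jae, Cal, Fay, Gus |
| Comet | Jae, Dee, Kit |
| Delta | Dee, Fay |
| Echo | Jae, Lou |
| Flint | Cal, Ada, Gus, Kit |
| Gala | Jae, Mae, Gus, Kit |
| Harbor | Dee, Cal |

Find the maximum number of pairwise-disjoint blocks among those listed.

Delta, Echo, Flint are pairwise disjoint (Delta={Dee,Fay}; Echo={Jae,Lou}; Flint={Cal,Ada,Gus,Kit}).
Every remaining block overlaps one of these, and no 4 of the listed blocks are pairwise disjoint, so 3 is the maximum.

3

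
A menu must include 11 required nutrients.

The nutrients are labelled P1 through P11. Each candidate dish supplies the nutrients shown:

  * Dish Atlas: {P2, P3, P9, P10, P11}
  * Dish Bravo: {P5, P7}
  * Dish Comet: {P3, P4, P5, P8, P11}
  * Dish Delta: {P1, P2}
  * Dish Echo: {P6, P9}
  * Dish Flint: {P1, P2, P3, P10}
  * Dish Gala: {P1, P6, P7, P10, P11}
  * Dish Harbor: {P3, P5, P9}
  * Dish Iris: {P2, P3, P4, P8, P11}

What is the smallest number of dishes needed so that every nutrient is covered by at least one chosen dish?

Gala and Harbor and Iris together: Gala ∪ Harbor ∪ Iris = {P1, P2, P3, P4, P5, P6, P7, P8, P9, P10, P11} — every nutrient is covered.
Each dish has at most 5 nutrients, and 2·5 = 10 < 11 — so at least 3 dishes are needed, and 3 is optimal.

3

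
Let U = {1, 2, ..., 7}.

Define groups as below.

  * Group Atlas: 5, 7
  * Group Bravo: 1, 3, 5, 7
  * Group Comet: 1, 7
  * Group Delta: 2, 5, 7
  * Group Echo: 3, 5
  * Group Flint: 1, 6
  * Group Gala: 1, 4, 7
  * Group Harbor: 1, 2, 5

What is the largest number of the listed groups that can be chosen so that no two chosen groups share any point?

2

Delta, Flint are pairwise disjoint (Delta={2,5,7}; Flint={1,6}).
Every remaining group overlaps one of these, and no 3 of the listed groups are pairwise disjoint, so 2 is the maximum.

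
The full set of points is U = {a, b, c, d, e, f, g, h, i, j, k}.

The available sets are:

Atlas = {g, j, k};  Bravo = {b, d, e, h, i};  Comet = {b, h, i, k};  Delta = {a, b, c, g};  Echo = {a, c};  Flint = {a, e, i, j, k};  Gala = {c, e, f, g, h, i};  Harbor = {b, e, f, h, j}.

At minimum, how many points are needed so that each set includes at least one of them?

Take T = {c, h, j}. Each listed set contains at least one of these, so T is a hitting set of size 3.
The sets Atlas, Bravo, Echo are pairwise disjoint, so any hitting set needs a separate point for each — at least 3. Hence 3 is optimal.

3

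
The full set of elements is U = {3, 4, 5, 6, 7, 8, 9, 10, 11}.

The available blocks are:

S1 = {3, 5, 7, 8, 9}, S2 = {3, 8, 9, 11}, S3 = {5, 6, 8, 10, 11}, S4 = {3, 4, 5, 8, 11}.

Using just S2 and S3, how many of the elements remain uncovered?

2

Union of S2, S3 = {3, 5, 6, 8, 9, 10, 11}.
Not covered: 4, 7 — 2 elements.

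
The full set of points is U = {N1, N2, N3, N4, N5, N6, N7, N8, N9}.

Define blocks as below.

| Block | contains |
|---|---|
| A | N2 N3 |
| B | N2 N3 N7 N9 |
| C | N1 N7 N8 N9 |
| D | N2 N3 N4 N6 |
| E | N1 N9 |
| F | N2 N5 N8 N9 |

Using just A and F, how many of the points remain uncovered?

4

Union of A, F = {N2, N3, N5, N8, N9}.
Not covered: N1, N4, N6, N7 — 4 points.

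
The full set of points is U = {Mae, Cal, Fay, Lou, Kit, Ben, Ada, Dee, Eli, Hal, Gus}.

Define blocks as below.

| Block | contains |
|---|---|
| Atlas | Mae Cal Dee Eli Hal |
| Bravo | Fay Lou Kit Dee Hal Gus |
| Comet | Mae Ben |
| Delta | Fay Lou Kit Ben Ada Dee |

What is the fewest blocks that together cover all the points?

3

Atlas, Bravo, and Delta cover everything between them: the union {Mae, Cal, Fay, Lou, Kit, Ben, Ada, Dee, Eli, Hal, Gus} is all of U.
Only Atlas contains Cal, so Atlas is forced; the remaining 6 points need at least 2 more blocks (each remaining block adds at most 5) — so at least 3 blocks are needed, and 3 is optimal.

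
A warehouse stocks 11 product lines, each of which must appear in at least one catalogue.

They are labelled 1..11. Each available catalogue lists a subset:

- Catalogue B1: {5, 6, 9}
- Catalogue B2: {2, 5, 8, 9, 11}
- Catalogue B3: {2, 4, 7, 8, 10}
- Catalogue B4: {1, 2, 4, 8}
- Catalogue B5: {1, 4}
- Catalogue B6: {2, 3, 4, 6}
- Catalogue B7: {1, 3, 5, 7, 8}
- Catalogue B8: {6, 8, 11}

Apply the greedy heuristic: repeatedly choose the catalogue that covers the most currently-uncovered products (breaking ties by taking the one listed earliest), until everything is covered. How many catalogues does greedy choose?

Greedy: pick B2 (covers 5 new) → pick B3 (covers 3 new) → pick B6 (covers 2 new) → pick B4 (covers 1 new). Total picks: 4.

4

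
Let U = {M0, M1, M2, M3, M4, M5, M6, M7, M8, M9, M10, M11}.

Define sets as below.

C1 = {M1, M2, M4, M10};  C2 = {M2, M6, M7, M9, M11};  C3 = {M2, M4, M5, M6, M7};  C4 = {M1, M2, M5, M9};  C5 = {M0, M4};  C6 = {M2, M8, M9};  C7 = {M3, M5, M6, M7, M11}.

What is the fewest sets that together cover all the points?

C1 and C5 and C6 and C7 together: C1 ∪ C5 ∪ C6 ∪ C7 = {M0, M1, M2, M3, M4, M5, M6, M7, M8, M9, M10, M11} — every point is covered.
No 3 of the 7 sets cover everything (all 35 combinations miss at least one point), so 4 is optimal.

4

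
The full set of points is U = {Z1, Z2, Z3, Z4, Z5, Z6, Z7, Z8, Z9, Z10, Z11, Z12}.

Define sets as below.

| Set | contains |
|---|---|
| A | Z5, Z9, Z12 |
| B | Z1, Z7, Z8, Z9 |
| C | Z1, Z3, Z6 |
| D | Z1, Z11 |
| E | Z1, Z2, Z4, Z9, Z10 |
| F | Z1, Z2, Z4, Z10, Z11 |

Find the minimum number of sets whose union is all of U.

Take {A, B, C, F}. Their union is {Z1, Z2, Z3, Z4, Z5, Z6, Z7, Z8, Z9, Z10, Z11, Z12}, which is all 12 points.
Only C contains Z3, so C is forced; the remaining 9 points need at least 3 more sets (each remaining set adds at most 4) — so at least 4 sets are needed, and 4 is optimal.

4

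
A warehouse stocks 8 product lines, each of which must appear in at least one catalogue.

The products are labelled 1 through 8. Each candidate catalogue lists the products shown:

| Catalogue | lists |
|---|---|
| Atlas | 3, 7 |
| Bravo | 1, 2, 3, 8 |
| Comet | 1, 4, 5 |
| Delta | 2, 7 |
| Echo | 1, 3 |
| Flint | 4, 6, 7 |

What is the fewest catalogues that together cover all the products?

Bravo and Comet and Flint together: Bravo ∪ Comet ∪ Flint = {1, 2, 3, 4, 5, 6, 7, 8} — every product is covered.
Only Comet contains 5, so Comet is forced; the remaining 5 products need at least 2 more catalogues (each remaining catalogue adds at most 3) — so at least 3 catalogues are needed, and 3 is optimal.

3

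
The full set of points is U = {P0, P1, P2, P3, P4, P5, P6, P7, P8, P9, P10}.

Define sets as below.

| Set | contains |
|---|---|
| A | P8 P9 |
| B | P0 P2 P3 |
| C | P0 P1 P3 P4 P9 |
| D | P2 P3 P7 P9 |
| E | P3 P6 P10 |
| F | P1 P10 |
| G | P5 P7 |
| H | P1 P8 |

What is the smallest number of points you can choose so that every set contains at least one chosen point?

4

Take T = {P3, P7, P8, P10}. Each listed set contains at least one of these, so T is a hitting set of size 4.
The sets A, B, F, G are pairwise disjoint, so any hitting set needs a separate point for each — at least 4. Hence 4 is optimal.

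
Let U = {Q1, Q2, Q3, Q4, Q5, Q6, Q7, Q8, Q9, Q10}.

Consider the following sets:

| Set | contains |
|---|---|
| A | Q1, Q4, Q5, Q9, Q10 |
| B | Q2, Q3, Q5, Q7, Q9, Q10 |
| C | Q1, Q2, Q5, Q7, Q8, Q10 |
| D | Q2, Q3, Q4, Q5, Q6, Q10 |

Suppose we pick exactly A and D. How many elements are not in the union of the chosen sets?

2

Union of A, D = {Q1, Q2, Q3, Q4, Q5, Q6, Q9, Q10}.
Not covered: Q7, Q8 — 2 elements.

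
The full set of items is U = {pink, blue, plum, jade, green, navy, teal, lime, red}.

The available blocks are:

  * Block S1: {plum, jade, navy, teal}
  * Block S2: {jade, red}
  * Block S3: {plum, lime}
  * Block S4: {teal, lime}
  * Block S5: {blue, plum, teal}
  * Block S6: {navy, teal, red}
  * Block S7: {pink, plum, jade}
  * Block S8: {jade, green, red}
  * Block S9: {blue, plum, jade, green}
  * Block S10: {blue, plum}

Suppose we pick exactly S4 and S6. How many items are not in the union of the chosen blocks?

Union of S4, S6 = {navy, teal, lime, red}.
Not covered: pink, blue, plum, jade, green — 5 items.

5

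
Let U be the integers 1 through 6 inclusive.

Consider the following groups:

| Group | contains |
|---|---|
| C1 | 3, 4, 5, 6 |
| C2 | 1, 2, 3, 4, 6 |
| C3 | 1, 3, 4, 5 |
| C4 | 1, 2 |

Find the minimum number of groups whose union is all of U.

2

C1 and C2 together: C1 ∪ C2 = {1, 2, 3, 4, 5, 6} — every point is covered.
No single group has all 6 points (the largest, C2, has 5), so 2 is optimal.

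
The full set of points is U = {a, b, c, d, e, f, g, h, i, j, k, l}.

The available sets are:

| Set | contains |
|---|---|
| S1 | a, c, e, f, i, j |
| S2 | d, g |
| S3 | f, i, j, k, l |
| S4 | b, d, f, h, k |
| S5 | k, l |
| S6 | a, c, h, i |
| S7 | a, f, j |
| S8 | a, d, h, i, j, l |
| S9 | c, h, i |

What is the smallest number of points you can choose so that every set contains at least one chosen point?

4

The 4 points {c, g, j, k} hit every set.
The sets S2, S5, S7, S9 are pairwise disjoint, so any hitting set needs a separate point for each — at least 4. Hence 4 is optimal.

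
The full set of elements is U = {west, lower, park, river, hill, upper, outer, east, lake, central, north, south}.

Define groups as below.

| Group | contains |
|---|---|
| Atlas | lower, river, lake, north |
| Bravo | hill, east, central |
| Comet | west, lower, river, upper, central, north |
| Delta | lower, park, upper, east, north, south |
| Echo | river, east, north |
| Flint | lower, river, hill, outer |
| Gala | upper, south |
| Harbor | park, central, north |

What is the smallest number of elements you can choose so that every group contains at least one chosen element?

H = {hill, upper, north} meets every group (each contains at least one member of H), and |H| = 3.
The groups Atlas, Bravo, Gala are pairwise disjoint, so any hitting set needs a separate element for each — at least 3. Hence 3 is optimal.

3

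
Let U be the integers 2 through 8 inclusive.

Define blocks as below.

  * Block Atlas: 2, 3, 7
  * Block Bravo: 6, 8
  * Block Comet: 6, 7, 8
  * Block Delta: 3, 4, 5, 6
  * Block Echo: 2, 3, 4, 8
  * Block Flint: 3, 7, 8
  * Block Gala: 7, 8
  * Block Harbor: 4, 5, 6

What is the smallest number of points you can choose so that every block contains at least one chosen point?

Take H = {5, 7, 8}. Each listed block contains at least one of these, so H is a hitting set of size 3.
No choice of 2 points meets every block, so 3 is the minimum.

3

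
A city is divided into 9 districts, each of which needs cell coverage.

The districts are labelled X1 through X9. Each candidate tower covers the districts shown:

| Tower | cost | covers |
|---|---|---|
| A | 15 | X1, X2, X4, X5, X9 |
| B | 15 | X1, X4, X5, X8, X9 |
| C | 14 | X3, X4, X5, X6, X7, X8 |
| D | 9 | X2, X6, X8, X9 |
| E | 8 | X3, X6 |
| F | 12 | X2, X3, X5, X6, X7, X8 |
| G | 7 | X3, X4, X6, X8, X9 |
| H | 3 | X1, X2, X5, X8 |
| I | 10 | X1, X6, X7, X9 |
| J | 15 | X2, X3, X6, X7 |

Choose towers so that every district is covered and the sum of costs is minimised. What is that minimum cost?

20

G, H, I together cover every district (G ∪ H ∪ I = {X1, X2, X3, X4, X5, X6, X7, X8, X9}); total cost 7 + 3 + 10 = 20.
No covering selection has total cost below 20.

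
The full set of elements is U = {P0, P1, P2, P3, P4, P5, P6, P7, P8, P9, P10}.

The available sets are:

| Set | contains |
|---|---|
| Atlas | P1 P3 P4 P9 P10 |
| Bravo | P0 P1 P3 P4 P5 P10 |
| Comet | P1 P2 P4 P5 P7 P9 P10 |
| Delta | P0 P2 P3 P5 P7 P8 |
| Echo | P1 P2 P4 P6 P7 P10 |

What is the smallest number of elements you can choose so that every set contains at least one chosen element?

2

H = {P2, P4} meets every set (each contains at least one member of H), and |H| = 2.
No single element lies in every set, so at least 2 are needed and 2 is optimal.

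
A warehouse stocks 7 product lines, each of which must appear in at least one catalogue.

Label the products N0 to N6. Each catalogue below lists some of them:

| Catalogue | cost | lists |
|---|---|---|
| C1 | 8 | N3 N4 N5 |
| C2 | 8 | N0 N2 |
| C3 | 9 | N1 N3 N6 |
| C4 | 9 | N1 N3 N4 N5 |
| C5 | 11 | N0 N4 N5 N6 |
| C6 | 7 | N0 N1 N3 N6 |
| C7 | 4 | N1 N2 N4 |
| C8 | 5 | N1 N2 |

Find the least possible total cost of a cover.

C1, C6, C7 together cover every product (C1 ∪ C6 ∪ C7 = {N0, N1, N2, N3, N4, N5, N6}); total cost 8 + 7 + 4 = 19.
No covering selection has total cost below 19.

19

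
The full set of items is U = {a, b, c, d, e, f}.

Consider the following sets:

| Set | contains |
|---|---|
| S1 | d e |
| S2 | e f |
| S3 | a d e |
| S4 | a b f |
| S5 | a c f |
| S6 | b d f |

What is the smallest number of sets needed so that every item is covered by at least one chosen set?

3

S2, S5, and S6 cover everything between them: the union {a, b, c, d, e, f} is all of U.
Only S5 contains c, so S5 is forced; the remaining 3 items need at least 2 more sets (each remaining set adds at most 2) — so at least 3 sets are needed, and 3 is optimal.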